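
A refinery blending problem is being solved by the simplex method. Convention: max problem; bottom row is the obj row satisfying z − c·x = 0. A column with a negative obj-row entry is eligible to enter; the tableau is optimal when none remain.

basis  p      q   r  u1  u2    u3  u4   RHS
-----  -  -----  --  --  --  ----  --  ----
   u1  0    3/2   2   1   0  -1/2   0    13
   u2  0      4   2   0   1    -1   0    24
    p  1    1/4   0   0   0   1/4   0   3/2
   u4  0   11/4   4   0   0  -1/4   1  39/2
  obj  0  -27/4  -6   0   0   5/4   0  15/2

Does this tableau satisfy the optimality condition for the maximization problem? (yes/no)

The obj-row has a negative entry -27/4 in column q, so it is not optimal.

no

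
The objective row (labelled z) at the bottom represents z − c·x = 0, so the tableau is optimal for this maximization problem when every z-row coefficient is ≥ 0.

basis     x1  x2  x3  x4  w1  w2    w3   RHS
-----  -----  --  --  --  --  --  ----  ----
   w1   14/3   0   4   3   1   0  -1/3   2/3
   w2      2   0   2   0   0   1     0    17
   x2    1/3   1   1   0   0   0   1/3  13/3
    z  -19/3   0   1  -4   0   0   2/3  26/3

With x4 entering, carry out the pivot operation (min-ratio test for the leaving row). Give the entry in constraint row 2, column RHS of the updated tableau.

17

Ratio test on column x4 — row 1: (2/3)/3 = 2/9; row 2: entry 0 ≤ 0; row 3: entry 0 ≤ 0. Minimum is 2/9 at row 1 (w1 leaves); pivot element 3.
Divide row 1 by 3; eliminate column x4 from the other rows.
Row 2 update in column RHS: 17 − 0·(2/9) = 17.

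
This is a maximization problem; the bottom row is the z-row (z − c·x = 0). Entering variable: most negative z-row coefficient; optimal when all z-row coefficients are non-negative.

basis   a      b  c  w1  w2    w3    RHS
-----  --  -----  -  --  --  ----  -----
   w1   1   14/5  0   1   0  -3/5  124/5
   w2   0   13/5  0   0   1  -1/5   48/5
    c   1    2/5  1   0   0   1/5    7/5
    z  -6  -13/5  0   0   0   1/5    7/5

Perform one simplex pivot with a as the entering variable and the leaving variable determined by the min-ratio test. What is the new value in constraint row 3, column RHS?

7/5

Ratio test on column a — row 1: (124/5)/1 = 124/5; row 2: entry 0 ≤ 0; row 3: (7/5)/1 = 7/5. Minimum is 7/5 at row 3 (c leaves); pivot element 1.
Divide row 3 by 1; eliminate column a from the other rows.
In the new row 3, the RHS entry is the old entry divided by the pivot: (7/5)/1 = 7/5.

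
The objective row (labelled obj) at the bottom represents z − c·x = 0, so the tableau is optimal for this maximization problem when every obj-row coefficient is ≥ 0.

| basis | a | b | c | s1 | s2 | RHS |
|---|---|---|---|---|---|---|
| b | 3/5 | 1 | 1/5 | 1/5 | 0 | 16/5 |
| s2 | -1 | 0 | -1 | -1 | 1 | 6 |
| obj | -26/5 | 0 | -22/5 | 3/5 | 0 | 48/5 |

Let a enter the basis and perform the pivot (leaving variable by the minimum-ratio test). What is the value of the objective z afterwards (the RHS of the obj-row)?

112/3

Ratio test on column a — row 1: (16/5)/(3/5) = 16/3; row 2: entry -1 ≤ 0. Minimum is 16/3 at row 1 (b leaves); pivot element 3/5.
Pivot on row 1; the obj-row RHS becomes 48/5 − (-26/5)·(16/3) = 112/3.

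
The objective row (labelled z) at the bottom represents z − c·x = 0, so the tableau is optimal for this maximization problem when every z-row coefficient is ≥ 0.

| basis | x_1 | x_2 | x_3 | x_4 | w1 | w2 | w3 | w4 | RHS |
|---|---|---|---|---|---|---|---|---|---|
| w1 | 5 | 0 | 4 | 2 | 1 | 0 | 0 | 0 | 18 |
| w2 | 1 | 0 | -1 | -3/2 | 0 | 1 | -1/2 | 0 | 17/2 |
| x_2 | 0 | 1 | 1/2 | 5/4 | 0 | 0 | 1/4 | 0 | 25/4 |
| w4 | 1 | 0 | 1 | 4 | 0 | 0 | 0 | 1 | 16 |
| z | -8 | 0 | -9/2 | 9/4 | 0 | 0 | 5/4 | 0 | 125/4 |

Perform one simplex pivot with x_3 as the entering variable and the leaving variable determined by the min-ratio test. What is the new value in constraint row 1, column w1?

1/4

Ratio test on column x_3 — row 1: 18/4 = 9/2; row 2: entry -1 ≤ 0; row 3: (25/4)/(1/2) = 25/2; row 4: 16/1 = 16. Minimum is 9/2 at row 1 (w1 leaves); pivot element 4.
Divide row 1 by 4; eliminate column x_3 from the other rows.
In the new row 1, the w1 entry is the old entry divided by the pivot: 1/4 = 1/4.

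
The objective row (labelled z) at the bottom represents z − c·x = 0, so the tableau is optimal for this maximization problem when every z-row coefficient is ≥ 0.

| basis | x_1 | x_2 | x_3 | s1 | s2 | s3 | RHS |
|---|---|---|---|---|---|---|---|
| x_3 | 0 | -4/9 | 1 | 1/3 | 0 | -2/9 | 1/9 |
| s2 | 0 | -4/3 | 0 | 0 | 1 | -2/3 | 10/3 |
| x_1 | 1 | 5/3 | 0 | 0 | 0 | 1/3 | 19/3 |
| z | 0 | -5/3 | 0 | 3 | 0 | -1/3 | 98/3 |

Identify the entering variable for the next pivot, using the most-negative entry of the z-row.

Negative z-row entries: x_2: -5/3, s3: -1/3.
The most negative is -5/3 in column x_2, so x_2 enters.

x_2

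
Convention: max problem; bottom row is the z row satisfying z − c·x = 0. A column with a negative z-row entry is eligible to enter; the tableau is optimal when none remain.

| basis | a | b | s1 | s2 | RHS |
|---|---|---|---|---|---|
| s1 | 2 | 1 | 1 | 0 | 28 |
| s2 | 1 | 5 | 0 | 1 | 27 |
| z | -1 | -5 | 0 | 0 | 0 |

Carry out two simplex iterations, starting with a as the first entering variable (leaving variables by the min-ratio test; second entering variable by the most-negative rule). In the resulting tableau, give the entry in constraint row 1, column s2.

Ratio test on column a — row 1: 28/2 = 14; row 2: 27/1 = 27. Minimum is 14 at row 1 (s1 leaves); pivot element 2.
Divide row 1 by 2; eliminate column a from the other rows.
Second iteration: most negative z-row entry is -9/2 in column b, so b enters.
Ratio test on column b — row 1: 14/(1/2) = 28; row 2: 13/(9/2) = 26/9. Minimum is 26/9 at row 2 (s2 leaves); pivot element 9/2.
Divide row 2 by 9/2; eliminate column b from the other rows.
After both pivots, the entry at constraint row 1, column s2 is -1/9.

-1/9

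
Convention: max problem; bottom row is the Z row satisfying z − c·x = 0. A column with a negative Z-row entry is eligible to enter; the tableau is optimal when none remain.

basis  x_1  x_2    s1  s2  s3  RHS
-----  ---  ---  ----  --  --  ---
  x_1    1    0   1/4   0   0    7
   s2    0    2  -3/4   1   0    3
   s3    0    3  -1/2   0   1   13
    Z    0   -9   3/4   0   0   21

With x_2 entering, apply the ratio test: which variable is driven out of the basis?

s2

Column x_2 entries and ratios — x_1: 0 ≤ 0, skip; s2: 3/2 = 3/2; s3: 13/3 = 13/3.
Smallest ratio is 3/2 in the row of s2, so s2 leaves.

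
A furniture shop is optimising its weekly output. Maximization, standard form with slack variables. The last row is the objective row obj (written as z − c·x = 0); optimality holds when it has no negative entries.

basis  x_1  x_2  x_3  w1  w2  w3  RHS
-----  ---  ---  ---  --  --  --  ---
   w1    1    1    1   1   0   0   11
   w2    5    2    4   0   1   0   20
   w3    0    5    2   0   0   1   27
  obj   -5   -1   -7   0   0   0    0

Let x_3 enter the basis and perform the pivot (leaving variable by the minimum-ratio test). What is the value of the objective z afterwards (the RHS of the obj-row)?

Ratio test on column x_3 — row 1: 11/1 = 11; row 2: 20/4 = 5; row 3: 27/2 = 27/2. Minimum is 5 at row 2 (w2 leaves); pivot element 4.
Pivot on row 2; the obj-row RHS becomes 0 − (-7)·5 = 35.

35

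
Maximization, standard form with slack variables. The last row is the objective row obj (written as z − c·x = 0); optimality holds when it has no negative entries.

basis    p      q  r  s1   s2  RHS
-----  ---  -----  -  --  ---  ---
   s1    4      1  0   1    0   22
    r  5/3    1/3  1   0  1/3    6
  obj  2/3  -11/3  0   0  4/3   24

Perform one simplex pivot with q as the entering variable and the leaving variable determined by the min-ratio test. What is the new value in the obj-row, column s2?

Ratio test on column q — row 1: 22/1 = 22; row 2: 6/(1/3) = 18. Minimum is 18 at row 2 (r leaves); pivot element 1/3.
Divide row 2 by 1/3; eliminate column q from the other rows.
obj-row update in column s2: 4/3 − (-11/3)·1 = 5.

5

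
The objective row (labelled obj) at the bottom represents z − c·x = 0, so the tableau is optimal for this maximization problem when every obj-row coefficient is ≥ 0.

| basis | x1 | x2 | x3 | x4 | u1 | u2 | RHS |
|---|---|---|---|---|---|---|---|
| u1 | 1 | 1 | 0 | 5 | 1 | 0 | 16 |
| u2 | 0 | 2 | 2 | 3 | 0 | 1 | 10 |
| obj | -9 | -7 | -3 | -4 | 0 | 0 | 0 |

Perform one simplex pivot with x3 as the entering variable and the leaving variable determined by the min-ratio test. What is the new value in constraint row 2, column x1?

0

Ratio test on column x3 — row 1: entry 0 ≤ 0; row 2: 10/2 = 5. Minimum is 5 at row 2 (u2 leaves); pivot element 2.
Divide row 2 by 2; eliminate column x3 from the other rows.
In the new row 2, the x1 entry is the old entry divided by the pivot: 0/2 = 0.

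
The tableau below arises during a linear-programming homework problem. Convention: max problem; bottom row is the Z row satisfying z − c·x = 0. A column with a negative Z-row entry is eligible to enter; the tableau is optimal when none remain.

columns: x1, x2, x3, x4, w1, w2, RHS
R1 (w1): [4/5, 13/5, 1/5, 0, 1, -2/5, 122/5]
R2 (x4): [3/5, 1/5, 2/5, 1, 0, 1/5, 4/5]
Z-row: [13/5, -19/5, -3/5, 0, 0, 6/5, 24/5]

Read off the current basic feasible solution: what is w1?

122/5

w1 is basic (row 1); its value is the RHS of that row, 122/5.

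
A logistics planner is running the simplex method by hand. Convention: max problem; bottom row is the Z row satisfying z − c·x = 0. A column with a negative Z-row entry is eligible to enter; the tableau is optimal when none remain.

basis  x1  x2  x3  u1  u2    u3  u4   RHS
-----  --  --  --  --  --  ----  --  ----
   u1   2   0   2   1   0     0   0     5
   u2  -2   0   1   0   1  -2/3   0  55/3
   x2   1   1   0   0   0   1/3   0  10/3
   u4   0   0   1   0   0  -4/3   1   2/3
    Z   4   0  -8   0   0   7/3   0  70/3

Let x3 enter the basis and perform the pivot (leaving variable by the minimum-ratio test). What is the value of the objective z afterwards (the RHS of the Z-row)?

Ratio test on column x3 — row 1: 5/2 = 5/2; row 2: (55/3)/1 = 55/3; row 3: entry 0 ≤ 0; row 4: (2/3)/1 = 2/3. Minimum is 2/3 at row 4 (u4 leaves); pivot element 1.
Pivot on row 4; the Z-row RHS becomes 70/3 − (-8)·(2/3) = 86/3.

86/3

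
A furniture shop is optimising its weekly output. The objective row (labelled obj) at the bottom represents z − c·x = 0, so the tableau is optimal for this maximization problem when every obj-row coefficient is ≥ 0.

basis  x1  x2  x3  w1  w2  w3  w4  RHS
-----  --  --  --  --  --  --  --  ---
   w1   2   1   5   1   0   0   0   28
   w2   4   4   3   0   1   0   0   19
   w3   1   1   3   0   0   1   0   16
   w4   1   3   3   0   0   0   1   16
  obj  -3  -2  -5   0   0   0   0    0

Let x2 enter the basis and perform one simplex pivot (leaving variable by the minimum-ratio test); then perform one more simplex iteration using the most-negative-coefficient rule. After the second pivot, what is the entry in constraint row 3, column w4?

Ratio test on column x2 — row 1: 28/1 = 28; row 2: 19/4 = 19/4; row 3: 16/1 = 16; row 4: 16/3 = 16/3. Minimum is 19/4 at row 2 (w2 leaves); pivot element 4.
Divide row 2 by 4; eliminate column x2 from the other rows.
Second iteration: most negative obj-row entry is -7/2 in column x3, so x3 enters.
Ratio test on column x3 — row 1: (93/4)/(17/4) = 93/17; row 2: (19/4)/(3/4) = 19/3; row 3: (45/4)/(9/4) = 5; row 4: (7/4)/(3/4) = 7/3. Minimum is 7/3 at row 4 (w4 leaves); pivot element 3/4.
Divide row 4 by 3/4; eliminate column x3 from the other rows.
After both pivots, the entry at constraint row 3, column w4 is -3.

-3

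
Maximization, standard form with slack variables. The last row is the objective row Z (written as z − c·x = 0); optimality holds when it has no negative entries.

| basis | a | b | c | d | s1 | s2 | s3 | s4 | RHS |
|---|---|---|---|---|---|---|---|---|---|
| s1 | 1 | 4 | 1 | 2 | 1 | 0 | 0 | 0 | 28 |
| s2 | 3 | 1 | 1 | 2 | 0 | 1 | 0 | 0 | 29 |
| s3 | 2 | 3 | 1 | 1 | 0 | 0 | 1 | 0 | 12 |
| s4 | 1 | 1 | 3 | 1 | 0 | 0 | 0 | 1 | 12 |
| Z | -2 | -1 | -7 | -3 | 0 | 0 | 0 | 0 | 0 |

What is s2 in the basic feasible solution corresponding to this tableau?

29

s2 is basic (row 2); its value is the RHS of that row, 29.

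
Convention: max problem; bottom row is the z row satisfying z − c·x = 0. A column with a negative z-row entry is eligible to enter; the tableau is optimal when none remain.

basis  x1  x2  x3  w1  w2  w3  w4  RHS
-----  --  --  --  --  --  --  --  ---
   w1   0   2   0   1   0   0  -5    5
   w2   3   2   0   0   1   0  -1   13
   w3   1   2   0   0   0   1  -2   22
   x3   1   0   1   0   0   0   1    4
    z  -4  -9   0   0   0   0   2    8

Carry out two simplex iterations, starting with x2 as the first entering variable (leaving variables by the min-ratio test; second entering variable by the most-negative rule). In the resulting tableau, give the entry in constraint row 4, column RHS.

Ratio test on column x2 — row 1: 5/2 = 5/2; row 2: 13/2 = 13/2; row 3: 22/2 = 11; row 4: entry 0 ≤ 0. Minimum is 5/2 at row 1 (w1 leaves); pivot element 2.
Divide row 1 by 2; eliminate column x2 from the other rows.
Second iteration: most negative z-row entry is -41/2 in column w4, so w4 enters.
Ratio test on column w4 — row 1: entry -5/2 ≤ 0; row 2: 8/4 = 2; row 3: 17/3 = 17/3; row 4: 4/1 = 4. Minimum is 2 at row 2 (w2 leaves); pivot element 4.
Divide row 2 by 4; eliminate column w4 from the other rows.
After both pivots, the entry at constraint row 4, column RHS is 2.

2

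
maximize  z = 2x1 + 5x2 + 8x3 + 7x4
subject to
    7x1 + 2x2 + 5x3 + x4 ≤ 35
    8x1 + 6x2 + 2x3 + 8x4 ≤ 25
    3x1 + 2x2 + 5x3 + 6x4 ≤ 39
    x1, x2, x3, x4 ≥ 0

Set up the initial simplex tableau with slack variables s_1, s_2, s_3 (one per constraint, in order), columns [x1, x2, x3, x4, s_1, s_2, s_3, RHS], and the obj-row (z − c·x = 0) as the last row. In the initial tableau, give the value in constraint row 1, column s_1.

Slack s_1 belongs to constraint 1; its column is the unit vector e_1, so the entry in row 1 is 1.

1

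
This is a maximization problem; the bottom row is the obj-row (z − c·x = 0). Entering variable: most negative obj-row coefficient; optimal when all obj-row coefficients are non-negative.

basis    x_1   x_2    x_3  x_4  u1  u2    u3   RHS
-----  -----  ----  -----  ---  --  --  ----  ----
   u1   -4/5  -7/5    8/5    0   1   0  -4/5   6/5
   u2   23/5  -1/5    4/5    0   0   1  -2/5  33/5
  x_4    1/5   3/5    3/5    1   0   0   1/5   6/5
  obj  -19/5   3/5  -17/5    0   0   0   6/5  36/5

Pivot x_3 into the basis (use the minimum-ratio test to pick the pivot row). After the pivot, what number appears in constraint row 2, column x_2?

1/2

Ratio test on column x_3 — row 1: (6/5)/(8/5) = 3/4; row 2: (33/5)/(4/5) = 33/4; row 3: (6/5)/(3/5) = 2. Minimum is 3/4 at row 1 (u1 leaves); pivot element 8/5.
Divide row 1 by 8/5; eliminate column x_3 from the other rows.
Row 2 update in column x_2: -1/5 − (4/5)·(-7/8) = 1/2.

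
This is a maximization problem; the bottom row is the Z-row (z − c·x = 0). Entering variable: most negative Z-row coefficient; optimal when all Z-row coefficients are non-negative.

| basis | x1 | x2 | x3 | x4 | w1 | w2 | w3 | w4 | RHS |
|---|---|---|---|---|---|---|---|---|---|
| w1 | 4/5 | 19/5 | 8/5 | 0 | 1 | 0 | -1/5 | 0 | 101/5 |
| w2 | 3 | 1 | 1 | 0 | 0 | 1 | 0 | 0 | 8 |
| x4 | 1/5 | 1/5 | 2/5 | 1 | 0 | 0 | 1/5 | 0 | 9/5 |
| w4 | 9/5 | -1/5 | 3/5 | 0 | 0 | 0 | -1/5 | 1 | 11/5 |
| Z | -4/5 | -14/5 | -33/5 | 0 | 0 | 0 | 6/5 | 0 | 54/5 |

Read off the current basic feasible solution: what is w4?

w4 is basic (row 4); its value is the RHS of that row, 11/5.

11/5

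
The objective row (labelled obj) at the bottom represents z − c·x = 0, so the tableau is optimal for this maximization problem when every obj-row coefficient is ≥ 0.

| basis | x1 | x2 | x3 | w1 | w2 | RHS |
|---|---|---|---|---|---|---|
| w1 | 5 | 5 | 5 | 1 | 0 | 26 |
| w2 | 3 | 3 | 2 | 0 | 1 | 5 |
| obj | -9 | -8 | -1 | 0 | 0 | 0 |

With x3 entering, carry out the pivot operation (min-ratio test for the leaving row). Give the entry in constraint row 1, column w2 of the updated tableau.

-5/2

Ratio test on column x3 — row 1: 26/5 = 26/5; row 2: 5/2 = 5/2. Minimum is 5/2 at row 2 (w2 leaves); pivot element 2.
Divide row 2 by 2; eliminate column x3 from the other rows.
Row 1 update in column w2: 0 − 5·(1/2) = -5/2.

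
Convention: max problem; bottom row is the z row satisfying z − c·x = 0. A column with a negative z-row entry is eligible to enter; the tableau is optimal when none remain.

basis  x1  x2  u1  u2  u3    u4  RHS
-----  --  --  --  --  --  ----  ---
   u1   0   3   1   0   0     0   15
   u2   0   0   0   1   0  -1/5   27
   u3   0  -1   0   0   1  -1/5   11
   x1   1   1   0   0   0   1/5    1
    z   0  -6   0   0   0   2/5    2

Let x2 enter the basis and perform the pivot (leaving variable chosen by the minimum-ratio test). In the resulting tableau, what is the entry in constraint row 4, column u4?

Ratio test on column x2 — row 1: 15/3 = 5; row 2: entry 0 ≤ 0; row 3: entry -1 ≤ 0; row 4: 1/1 = 1. Minimum is 1 at row 4 (x1 leaves); pivot element 1.
Divide row 4 by 1; eliminate column x2 from the other rows.
In the new row 4, the u4 entry is the old entry divided by the pivot: (1/5)/1 = 1/5.

1/5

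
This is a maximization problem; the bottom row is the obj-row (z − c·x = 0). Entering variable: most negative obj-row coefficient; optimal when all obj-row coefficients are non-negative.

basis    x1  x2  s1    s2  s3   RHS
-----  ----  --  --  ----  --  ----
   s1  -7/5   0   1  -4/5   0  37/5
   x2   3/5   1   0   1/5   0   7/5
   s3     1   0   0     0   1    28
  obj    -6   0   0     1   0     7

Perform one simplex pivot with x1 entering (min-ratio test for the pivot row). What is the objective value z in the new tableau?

Ratio test on column x1 — row 1: entry -7/5 ≤ 0; row 2: (7/5)/(3/5) = 7/3; row 3: 28/1 = 28. Minimum is 7/3 at row 2 (x2 leaves); pivot element 3/5.
Pivot on row 2; the obj-row RHS becomes 7 − (-6)·(7/3) = 21.

21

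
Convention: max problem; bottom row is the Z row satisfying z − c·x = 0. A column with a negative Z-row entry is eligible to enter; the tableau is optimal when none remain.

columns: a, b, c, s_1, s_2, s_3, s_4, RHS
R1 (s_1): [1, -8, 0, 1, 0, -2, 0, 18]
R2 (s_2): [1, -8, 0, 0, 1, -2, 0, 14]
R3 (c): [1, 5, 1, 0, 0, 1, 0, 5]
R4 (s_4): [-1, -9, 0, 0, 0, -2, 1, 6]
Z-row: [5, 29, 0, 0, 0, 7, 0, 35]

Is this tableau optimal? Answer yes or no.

Every Z-row coefficient is ≥ 0, so the tableau is optimal.

yes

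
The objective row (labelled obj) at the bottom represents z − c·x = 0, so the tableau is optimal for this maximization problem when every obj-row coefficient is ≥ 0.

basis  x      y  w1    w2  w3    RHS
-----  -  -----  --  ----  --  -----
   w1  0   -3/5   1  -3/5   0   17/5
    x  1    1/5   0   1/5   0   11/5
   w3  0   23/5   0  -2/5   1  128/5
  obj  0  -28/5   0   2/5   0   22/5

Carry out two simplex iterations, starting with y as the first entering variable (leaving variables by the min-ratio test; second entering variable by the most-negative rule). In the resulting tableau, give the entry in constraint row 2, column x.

23/5

Ratio test on column y — row 1: entry -3/5 ≤ 0; row 2: (11/5)/(1/5) = 11; row 3: (128/5)/(23/5) = 128/23. Minimum is 128/23 at row 3 (w3 leaves); pivot element 23/5.
Divide row 3 by 23/5; eliminate column y from the other rows.
Second iteration: most negative obj-row entry is -2/23 in column w2, so w2 enters.
Ratio test on column w2 — row 1: entry -15/23 ≤ 0; row 2: (25/23)/(5/23) = 5; row 3: entry -2/23 ≤ 0. Minimum is 5 at row 2 (x leaves); pivot element 5/23.
Divide row 2 by 5/23; eliminate column w2 from the other rows.
After both pivots, the entry at constraint row 2, column x is 23/5.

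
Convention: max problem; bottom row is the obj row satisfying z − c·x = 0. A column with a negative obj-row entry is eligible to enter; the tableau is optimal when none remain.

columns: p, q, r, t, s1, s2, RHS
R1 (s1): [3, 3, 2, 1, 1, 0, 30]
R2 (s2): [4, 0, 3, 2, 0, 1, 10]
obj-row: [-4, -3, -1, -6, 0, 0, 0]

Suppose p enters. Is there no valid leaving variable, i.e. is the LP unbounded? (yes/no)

no

Column p has positive entries in row(s) 1, 2, so the ratio test bounds it — not unbounded.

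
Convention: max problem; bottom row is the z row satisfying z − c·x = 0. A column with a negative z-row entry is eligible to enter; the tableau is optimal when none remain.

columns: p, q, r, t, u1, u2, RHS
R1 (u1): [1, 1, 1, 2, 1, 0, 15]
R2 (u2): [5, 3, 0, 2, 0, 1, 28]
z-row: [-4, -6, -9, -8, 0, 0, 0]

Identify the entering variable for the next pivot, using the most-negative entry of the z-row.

r

Negative z-row entries: p: -4, q: -6, r: -9, t: -8.
The most negative is -9 in column r, so r enters.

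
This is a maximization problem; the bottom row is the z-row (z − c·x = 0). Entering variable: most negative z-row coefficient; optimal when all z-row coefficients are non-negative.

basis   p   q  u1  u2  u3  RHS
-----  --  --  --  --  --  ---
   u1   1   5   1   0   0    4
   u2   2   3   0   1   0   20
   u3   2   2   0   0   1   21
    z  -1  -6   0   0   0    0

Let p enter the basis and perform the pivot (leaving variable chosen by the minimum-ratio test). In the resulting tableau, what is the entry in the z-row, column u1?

Ratio test on column p — row 1: 4/1 = 4; row 2: 20/2 = 10; row 3: 21/2 = 21/2. Minimum is 4 at row 1 (u1 leaves); pivot element 1.
Divide row 1 by 1; eliminate column p from the other rows.
z-row update in column u1: 0 − (-1)·1 = 1.

1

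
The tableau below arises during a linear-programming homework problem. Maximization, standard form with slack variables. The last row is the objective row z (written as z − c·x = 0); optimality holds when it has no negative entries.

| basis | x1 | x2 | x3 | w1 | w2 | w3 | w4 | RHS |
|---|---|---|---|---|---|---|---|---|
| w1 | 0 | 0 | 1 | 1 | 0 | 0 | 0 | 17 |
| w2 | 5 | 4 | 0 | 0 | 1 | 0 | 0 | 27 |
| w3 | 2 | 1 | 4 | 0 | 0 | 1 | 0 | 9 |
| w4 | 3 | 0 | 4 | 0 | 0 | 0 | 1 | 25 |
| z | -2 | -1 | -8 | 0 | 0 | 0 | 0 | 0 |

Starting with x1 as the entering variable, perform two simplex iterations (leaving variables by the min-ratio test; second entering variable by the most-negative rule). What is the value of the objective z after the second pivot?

Ratio test on column x1 — row 1: entry 0 ≤ 0; row 2: 27/5 = 27/5; row 3: 9/2 = 9/2; row 4: 25/3 = 25/3. Minimum is 9/2 at row 3 (w3 leaves); pivot element 2.
Pivot on row 3; the z-row RHS becomes 0 − (-2)·(9/2) = 9.
Next entering variable (most negative z-row entry -4): x3.
Ratio test on column x3 — row 1: 17/1 = 17; row 2: entry -10 ≤ 0; row 3: (9/2)/2 = 9/4; row 4: entry -2 ≤ 0. Minimum is 9/4 at row 3 (x1 leaves); pivot element 2.
After the second pivot the z-row RHS is 9 − (-4)·(9/4) = 18.

18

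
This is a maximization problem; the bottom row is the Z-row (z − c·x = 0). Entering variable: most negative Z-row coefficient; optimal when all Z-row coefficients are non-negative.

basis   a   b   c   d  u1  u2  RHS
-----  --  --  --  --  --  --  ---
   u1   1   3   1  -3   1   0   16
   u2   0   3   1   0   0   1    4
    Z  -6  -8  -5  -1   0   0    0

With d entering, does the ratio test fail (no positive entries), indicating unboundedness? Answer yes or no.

Every constraint-row entry in column d is ≤ 0, so increasing d is unbounded.

yes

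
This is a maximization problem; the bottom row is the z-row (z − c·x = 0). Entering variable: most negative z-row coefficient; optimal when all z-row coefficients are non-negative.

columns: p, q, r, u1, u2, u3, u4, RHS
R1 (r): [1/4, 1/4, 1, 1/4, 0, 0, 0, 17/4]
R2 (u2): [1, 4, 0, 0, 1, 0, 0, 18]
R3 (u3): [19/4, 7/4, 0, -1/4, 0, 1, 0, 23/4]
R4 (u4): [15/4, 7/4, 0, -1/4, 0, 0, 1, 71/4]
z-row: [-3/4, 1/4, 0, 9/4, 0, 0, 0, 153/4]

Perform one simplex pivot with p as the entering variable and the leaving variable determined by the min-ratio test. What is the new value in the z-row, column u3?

Ratio test on column p — row 1: (17/4)/(1/4) = 17; row 2: 18/1 = 18; row 3: (23/4)/(19/4) = 23/19; row 4: (71/4)/(15/4) = 71/15. Minimum is 23/19 at row 3 (u3 leaves); pivot element 19/4.
Divide row 3 by 19/4; eliminate column p from the other rows.
z-row update in column u3: 0 − (-3/4)·(4/19) = 3/19.

3/19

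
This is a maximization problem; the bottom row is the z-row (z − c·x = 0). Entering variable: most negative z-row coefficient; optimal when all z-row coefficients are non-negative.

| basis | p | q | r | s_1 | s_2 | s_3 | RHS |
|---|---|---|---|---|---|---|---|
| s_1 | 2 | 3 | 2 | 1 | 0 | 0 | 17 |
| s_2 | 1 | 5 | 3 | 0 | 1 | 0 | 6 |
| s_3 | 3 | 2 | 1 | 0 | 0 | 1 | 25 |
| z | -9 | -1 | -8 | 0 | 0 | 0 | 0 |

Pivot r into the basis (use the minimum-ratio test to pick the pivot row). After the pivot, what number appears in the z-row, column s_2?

8/3

Ratio test on column r — row 1: 17/2 = 17/2; row 2: 6/3 = 2; row 3: 25/1 = 25. Minimum is 2 at row 2 (s_2 leaves); pivot element 3.
Divide row 2 by 3; eliminate column r from the other rows.
z-row update in column s_2: 0 − (-8)·(1/3) = 8/3.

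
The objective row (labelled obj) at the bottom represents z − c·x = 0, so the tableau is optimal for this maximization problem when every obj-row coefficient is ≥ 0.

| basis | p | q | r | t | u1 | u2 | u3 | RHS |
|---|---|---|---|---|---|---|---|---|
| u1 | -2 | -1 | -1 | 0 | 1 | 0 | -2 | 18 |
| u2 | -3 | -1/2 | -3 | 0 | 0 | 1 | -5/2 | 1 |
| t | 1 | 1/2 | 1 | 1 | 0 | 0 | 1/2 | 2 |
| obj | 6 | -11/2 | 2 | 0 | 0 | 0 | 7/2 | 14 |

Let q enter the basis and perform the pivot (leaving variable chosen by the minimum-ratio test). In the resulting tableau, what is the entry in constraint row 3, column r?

2

Ratio test on column q — row 1: entry -1 ≤ 0; row 2: entry -1/2 ≤ 0; row 3: 2/(1/2) = 4. Minimum is 4 at row 3 (t leaves); pivot element 1/2.
Divide row 3 by 1/2; eliminate column q from the other rows.
In the new row 3, the r entry is the old entry divided by the pivot: 1/(1/2) = 2.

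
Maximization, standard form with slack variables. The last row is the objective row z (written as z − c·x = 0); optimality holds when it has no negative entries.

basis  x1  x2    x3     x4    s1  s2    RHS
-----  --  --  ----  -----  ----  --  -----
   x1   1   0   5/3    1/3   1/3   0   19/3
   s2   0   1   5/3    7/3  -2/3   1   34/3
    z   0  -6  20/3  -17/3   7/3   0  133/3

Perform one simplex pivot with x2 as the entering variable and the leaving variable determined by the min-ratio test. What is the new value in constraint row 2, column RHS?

Ratio test on column x2 — row 1: entry 0 ≤ 0; row 2: (34/3)/1 = 34/3. Minimum is 34/3 at row 2 (s2 leaves); pivot element 1.
Divide row 2 by 1; eliminate column x2 from the other rows.
In the new row 2, the RHS entry is the old entry divided by the pivot: (34/3)/1 = 34/3.

34/3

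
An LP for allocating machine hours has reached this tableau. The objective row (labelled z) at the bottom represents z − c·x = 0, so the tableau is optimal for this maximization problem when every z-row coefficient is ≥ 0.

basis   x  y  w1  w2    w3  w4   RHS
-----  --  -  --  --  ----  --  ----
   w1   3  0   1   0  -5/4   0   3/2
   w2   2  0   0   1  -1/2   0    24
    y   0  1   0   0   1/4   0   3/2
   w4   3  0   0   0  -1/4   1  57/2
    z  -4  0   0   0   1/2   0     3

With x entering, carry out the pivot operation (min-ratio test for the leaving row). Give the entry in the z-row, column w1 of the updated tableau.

Ratio test on column x — row 1: (3/2)/3 = 1/2; row 2: 24/2 = 12; row 3: entry 0 ≤ 0; row 4: (57/2)/3 = 19/2. Minimum is 1/2 at row 1 (w1 leaves); pivot element 3.
Divide row 1 by 3; eliminate column x from the other rows.
z-row update in column w1: 0 − (-4)·(1/3) = 4/3.

4/3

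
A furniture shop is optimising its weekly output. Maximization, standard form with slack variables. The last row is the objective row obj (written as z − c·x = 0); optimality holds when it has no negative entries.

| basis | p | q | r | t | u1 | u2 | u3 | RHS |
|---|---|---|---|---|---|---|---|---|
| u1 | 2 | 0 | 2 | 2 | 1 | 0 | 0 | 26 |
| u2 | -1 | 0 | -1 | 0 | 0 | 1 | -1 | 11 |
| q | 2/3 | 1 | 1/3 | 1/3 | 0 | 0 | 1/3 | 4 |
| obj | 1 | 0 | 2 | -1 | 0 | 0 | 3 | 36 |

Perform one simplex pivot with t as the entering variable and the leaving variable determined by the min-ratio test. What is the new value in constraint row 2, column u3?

-1

Ratio test on column t — row 1: 26/2 = 13; row 2: entry 0 ≤ 0; row 3: 4/(1/3) = 12. Minimum is 12 at row 3 (q leaves); pivot element 1/3.
Divide row 3 by 1/3; eliminate column t from the other rows.
Row 2 update in column u3: -1 − 0·1 = -1.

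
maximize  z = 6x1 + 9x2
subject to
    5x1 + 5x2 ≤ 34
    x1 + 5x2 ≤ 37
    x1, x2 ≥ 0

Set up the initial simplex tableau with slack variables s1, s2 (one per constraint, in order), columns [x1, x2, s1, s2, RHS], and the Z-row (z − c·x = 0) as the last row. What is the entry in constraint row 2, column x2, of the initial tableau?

5

Constraint 2 has coefficient 5 on x2.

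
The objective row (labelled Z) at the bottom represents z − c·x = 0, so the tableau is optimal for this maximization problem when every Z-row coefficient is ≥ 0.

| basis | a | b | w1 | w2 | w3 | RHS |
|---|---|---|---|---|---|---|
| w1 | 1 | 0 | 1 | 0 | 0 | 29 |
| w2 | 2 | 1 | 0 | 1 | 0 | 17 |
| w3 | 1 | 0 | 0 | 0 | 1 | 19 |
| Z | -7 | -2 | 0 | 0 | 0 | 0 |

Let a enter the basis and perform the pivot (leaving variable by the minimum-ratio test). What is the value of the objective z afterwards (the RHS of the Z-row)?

Ratio test on column a — row 1: 29/1 = 29; row 2: 17/2 = 17/2; row 3: 19/1 = 19. Minimum is 17/2 at row 2 (w2 leaves); pivot element 2.
Pivot on row 2; the Z-row RHS becomes 0 − (-7)·(17/2) = 119/2.

119/2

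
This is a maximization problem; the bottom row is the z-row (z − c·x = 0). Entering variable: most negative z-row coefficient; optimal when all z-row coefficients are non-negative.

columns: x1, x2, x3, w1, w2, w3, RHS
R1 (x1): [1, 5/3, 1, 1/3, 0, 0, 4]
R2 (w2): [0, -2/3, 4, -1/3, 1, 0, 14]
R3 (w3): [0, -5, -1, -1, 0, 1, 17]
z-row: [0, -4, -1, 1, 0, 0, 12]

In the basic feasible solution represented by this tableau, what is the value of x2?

0

x2 is not in the basis, so in the current basic feasible solution x2 = 0.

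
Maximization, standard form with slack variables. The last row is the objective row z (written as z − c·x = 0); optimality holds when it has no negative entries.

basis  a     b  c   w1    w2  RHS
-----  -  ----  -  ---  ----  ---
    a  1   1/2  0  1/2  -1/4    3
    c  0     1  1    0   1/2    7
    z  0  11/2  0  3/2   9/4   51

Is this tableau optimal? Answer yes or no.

Every z-row coefficient is ≥ 0, so the tableau is optimal.

yes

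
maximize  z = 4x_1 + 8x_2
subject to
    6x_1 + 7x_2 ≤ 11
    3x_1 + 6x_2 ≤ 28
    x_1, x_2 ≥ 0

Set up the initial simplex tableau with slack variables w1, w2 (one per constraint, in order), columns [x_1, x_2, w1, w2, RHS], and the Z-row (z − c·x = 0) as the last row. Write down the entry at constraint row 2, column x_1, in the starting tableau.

Constraint 2 has coefficient 3 on x_1.

3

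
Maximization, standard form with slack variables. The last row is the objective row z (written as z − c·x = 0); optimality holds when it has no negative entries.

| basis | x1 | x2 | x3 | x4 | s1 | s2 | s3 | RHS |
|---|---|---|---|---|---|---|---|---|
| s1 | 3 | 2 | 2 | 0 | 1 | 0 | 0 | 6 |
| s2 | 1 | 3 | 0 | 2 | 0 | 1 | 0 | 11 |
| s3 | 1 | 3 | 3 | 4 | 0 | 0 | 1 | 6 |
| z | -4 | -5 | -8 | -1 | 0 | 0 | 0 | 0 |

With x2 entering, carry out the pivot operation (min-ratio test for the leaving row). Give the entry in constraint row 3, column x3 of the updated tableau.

Ratio test on column x2 — row 1: 6/2 = 3; row 2: 11/3 = 11/3; row 3: 6/3 = 2. Minimum is 2 at row 3 (s3 leaves); pivot element 3.
Divide row 3 by 3; eliminate column x2 from the other rows.
In the new row 3, the x3 entry is the old entry divided by the pivot: 3/3 = 1.

1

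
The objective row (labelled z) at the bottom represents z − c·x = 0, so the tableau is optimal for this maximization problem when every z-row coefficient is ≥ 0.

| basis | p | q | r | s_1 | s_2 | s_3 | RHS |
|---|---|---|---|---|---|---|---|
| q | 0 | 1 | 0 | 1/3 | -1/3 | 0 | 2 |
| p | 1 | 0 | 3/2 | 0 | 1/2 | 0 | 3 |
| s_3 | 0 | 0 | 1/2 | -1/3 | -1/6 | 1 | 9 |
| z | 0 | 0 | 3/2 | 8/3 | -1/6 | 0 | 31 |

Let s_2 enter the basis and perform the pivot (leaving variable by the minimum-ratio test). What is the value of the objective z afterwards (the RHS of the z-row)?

Ratio test on column s_2 — row 1: entry -1/3 ≤ 0; row 2: 3/(1/2) = 6; row 3: entry -1/6 ≤ 0. Minimum is 6 at row 2 (p leaves); pivot element 1/2.
Pivot on row 2; the z-row RHS becomes 31 − (-1/6)·6 = 32.

32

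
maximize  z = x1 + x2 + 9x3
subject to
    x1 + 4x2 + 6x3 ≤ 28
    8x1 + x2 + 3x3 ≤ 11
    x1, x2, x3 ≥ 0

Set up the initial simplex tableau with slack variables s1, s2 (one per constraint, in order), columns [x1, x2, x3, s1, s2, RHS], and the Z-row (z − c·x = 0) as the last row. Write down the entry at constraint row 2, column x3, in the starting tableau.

Constraint 2 has coefficient 3 on x3.

3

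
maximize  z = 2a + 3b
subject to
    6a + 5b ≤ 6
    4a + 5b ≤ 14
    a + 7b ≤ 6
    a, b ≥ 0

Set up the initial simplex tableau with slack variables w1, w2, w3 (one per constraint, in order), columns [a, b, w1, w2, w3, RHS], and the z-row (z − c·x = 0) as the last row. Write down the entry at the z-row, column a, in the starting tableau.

The z-row carries the negated objective coefficients: the a entry is -2.

-2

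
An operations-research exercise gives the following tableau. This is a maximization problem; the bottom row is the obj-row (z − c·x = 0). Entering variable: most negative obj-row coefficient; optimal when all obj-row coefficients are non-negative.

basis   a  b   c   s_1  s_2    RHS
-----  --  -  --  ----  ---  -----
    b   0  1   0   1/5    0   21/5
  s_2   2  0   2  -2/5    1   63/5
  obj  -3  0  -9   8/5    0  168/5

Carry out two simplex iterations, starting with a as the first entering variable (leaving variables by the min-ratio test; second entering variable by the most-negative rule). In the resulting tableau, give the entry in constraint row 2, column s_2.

1/2

Ratio test on column a — row 1: entry 0 ≤ 0; row 2: (63/5)/2 = 63/10. Minimum is 63/10 at row 2 (s_2 leaves); pivot element 2.
Divide row 2 by 2; eliminate column a from the other rows.
Second iteration: most negative obj-row entry is -6 in column c, so c enters.
Ratio test on column c — row 1: entry 0 ≤ 0; row 2: (63/10)/1 = 63/10. Minimum is 63/10 at row 2 (a leaves); pivot element 1.
Divide row 2 by 1; eliminate column c from the other rows.
After both pivots, the entry at constraint row 2, column s_2 is 1/2.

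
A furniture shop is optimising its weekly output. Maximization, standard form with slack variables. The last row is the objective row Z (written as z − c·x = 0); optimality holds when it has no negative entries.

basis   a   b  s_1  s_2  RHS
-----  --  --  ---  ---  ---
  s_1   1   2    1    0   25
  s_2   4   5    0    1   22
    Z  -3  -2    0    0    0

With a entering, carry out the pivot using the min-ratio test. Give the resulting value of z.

33/2

Ratio test on column a — row 1: 25/1 = 25; row 2: 22/4 = 11/2. Minimum is 11/2 at row 2 (s_2 leaves); pivot element 4.
Pivot on row 2; the Z-row RHS becomes 0 − (-3)·(11/2) = 33/2.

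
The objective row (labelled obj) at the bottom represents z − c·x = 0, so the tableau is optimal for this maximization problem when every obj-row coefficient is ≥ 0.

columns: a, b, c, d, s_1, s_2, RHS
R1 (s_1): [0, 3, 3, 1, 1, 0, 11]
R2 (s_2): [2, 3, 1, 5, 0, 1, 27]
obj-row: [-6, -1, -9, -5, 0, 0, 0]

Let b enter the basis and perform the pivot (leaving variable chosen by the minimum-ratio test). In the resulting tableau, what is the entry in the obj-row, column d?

-14/3

Ratio test on column b — row 1: 11/3 = 11/3; row 2: 27/3 = 9. Minimum is 11/3 at row 1 (s_1 leaves); pivot element 3.
Divide row 1 by 3; eliminate column b from the other rows.
obj-row update in column d: -5 − (-1)·(1/3) = -14/3.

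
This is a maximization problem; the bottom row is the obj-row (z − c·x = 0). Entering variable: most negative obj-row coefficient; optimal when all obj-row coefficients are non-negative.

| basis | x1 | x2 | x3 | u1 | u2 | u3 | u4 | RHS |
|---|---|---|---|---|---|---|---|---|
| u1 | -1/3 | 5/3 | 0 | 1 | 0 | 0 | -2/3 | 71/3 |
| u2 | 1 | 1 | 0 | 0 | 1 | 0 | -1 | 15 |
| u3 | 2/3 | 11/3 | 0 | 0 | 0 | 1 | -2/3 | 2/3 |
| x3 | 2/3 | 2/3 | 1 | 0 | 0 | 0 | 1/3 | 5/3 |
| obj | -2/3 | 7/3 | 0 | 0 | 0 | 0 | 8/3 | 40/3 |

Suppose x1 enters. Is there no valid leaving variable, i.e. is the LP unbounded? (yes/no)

no

Column x1 has positive entries in row(s) 2, 3, 4, so the ratio test bounds it — not unbounded.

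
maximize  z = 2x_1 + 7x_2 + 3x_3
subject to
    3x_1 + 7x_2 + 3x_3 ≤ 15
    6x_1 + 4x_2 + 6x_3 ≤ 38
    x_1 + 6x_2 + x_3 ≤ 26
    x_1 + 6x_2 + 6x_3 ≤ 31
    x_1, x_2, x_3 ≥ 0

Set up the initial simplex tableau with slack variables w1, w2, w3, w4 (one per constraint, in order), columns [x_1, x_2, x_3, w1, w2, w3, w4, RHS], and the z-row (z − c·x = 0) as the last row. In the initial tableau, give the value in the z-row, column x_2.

-7

The z-row carries the negated objective coefficients: the x_2 entry is -7.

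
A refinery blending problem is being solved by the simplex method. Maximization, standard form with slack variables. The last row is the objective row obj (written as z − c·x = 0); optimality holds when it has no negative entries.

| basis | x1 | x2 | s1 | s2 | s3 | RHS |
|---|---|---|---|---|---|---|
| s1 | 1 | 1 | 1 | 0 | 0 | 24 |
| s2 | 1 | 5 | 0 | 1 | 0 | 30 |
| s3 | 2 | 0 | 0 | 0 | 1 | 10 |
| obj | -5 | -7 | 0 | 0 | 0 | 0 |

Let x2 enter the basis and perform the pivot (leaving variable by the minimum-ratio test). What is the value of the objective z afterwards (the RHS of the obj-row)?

42

Ratio test on column x2 — row 1: 24/1 = 24; row 2: 30/5 = 6; row 3: entry 0 ≤ 0. Minimum is 6 at row 2 (s2 leaves); pivot element 5.
Pivot on row 2; the obj-row RHS becomes 0 − (-7)·6 = 42.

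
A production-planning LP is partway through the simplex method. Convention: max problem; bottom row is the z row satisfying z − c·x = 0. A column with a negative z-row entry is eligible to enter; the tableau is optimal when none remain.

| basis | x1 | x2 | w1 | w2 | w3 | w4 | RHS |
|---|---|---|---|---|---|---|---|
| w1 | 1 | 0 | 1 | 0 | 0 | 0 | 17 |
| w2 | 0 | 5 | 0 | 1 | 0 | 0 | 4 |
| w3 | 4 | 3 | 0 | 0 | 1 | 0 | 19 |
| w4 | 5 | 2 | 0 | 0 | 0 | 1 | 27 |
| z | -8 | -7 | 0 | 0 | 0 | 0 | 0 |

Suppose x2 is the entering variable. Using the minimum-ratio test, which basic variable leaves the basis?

w2

Column x2 entries and ratios — w1: 0 ≤ 0, skip; w2: 4/5 = 4/5; w3: 19/3 = 19/3; w4: 27/2 = 27/2.
Smallest ratio is 4/5 in the row of w2, so w2 leaves.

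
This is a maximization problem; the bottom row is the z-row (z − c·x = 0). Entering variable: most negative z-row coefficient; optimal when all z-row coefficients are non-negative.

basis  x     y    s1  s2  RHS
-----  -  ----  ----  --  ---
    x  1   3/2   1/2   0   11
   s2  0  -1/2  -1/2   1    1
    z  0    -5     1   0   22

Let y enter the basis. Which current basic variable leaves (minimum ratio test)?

x

Column y entries and ratios — x: 11/(3/2) = 22/3; s2: -1/2 ≤ 0, skip.
Smallest ratio is 22/3 in the row of x, so x leaves.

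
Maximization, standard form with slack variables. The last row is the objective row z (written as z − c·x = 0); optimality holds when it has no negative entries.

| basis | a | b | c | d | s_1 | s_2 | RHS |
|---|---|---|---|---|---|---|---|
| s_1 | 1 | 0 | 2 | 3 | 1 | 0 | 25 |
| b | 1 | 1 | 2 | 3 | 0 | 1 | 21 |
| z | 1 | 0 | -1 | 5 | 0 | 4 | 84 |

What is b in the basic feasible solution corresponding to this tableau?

21

b is basic (row 2); its value is the RHS of that row, 21.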